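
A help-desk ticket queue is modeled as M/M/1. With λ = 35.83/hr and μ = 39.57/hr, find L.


ρ = λ/μ = 35.83/39.57 = 0.9055
L = ρ/(1−ρ) = 0.9055/(1 − 0.9055) = 0.9055/0.09452 = 9.5802

Final: 9.5802


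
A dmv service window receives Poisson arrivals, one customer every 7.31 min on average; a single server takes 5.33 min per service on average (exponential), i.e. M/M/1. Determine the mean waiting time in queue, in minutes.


λ = 60/7.31 = 8.2079 /hr
μ = 60/5.33 = 11.2570 /hr
ρ = λ/μ = 8.2079/11.2570 = 0.7291
Wq = ρ/(μ−λ) = 0.7291/(11.2570−8.2079) = 0.23913 hr
In minutes: 0.23913·60 = 14.348 min

Final: 14.348 min


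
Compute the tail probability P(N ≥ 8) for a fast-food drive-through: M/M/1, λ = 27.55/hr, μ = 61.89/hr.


ρ = 27.55/61.89 = 0.4451
P(N ≥ n) = ρ^n = 0.4451^8 = 0.001542

Final: 0.001542


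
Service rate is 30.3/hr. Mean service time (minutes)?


Mean service time = 1/μ = 1/30.3 hour = 0.03300 hour
In minutes: 0.03300 × 60 = 1.9802 min

Final: 1.9802 min


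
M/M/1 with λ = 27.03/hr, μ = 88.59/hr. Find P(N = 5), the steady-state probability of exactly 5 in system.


ρ = 27.03/88.59 = 0.3051
P_n = (1−ρ)·ρ^n = (1 − 0.3051)·0.3051^5 = 0.6949·0.002644 = 0.001837

Final: 0.001837


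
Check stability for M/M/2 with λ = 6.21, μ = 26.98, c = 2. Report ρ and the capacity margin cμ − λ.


Total capacity cμ = 2·26.98 = 53.96/hr
ρ = λ/(cμ) = 6.21/53.96 = 0.1151
Stable ⇔ ρ < 1: YES
Spare capacity = cμ − λ = 53.96 − 6.21 = 47.75/hr

Final: ρ = 0.1151; stable; margin = 47.75/hr


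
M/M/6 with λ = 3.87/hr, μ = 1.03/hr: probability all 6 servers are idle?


a = λ/μ = 3.87/1.03 = 3.7573; ρ = a/c = 0.6262
Σ_{k=0}^{5} a^k/k! (terms k=0..5) = 1.00000 + 3.75728 + 7.05858 + 8.84036 + 8.30393 + 6.24004 = 35.20020
Tail: a^6/(6!(1−ρ)) = 2813.47099/(720·0.3738) = 10.45409
P₀ = 1/(35.20020 + 10.45409) = 1/45.65429 = 0.021904

Final: 0.021904


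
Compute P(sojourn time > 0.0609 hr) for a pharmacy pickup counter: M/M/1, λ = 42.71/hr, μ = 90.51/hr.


W ~ Exponential(μ−λ) for M/M/1.
μ − λ = 90.51 − 42.71 = 47.8000
P(W > t) = e^{−(μ−λ)t} = e^{−2.9110} = 0.054420

Final: 0.054420


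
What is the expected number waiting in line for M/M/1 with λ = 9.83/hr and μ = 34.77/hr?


ρ = 9.83/34.77 = 0.2827
Lq = ρ²/(1−ρ) = 0.07993/0.7173 = 0.1114

Final: 0.1114


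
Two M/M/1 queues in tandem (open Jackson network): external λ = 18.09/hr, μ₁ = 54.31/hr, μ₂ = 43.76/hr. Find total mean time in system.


Each node sees arrival rate λ = 18.09/hr (tandem ⇒ throughput preserved).
W₁ = 1/(μ₁−λ) = 1/(54.31−18.09) = 0.02761 hr
W₂ = 1/(μ₂−λ) = 1/(43.76−18.09) = 0.03896 hr
W_total = W₁ + W₂ = 0.02761 + 0.03896 = 0.06657 hr

Final: 0.06657 hr


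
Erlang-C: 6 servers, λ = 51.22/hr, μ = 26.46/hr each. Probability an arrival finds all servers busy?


a = λ/μ = 1.9358; ρ = a/6 = 0.3226
P₀ = 0.144141 (from M/M/c formula)
C(c,a) = [a^c/(c!(1−ρ))]·P₀ = [52.61365/(720·0.6774)]·0.144141
= 0.10788·0.144141 = 0.015550

Final: 0.015550


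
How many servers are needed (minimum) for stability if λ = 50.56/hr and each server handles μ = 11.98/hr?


Stability requires cμ > λ ⇔ c > λ/μ.
λ/μ = 50.56/11.98 = 4.2204
Minimum integer c = ⌊4.2204⌋ + 1 = 5
Check: 5·11.98 = 59.90 > 50.56, while 4·11.98 = 47.92 ≤ 50.56

Final: 5 servers


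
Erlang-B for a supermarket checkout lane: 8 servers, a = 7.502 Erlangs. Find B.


B(c,a) = (a^c/c!) / Σ_{k=0}^{c} a^k/k!
a^8/8! = 248.826113
Σ terms (k=0..8): 1.00000 + 7.50200 + 28.14000 + 70.36877 + 131.97662 + 198.01772 + 247.58815 + 265.34376 + 248.82611 = 1198.763134
B = 248.826113/1198.763134 = 0.207569

Final: 0.207569


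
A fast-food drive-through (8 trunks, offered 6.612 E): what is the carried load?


B(8,6.612) = 0.156514 (Erlang-B)
Carried load = a(1 − B) = 6.612·(1 − 0.156514) = 6.612·0.843486 = 5.5771 E

Final: 5.5771 Erlangs


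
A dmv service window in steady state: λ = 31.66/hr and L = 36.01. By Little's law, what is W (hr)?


W = L/λ = 36.01/31.66 = 1.1374 hr

Final: 1.1374 hr


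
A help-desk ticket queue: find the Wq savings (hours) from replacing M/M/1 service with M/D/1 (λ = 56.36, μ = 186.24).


ρ = 56.36/186.24 = 0.3026
Wq(M/M/1) = ρ/(μ−λ) = 0.3026/129.88 = 0.002330 hr
Wq(M/D/1) = ρ/(2(μ−λ)) = 0.001165 hr
Savings = 0.002330 − 0.001165 = 0.001165 hr

Final: 0.001165 hr


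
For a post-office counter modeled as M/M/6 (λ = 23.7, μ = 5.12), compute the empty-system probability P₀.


a = λ/μ = 23.7/5.12 = 4.6289; ρ = a/c = 0.7715
Σ_{k=0}^{5} a^k/k! (terms k=0..5) = 1.00000 + 4.62891 + 10.71339 + 16.53042 + 19.12944 + 17.70968 = 69.71183
Tail: a^6/(6!(1−ρ)) = 9837.17302/(720·0.2285) = 59.78909
P₀ = 1/(69.71183 + 59.78909) = 1/129.50092 = 0.007722

Final: 0.007722


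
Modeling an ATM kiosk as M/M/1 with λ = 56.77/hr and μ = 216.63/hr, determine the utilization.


ρ = λ/μ = 56.77/216.63 = 0.2621

Final: 0.2621


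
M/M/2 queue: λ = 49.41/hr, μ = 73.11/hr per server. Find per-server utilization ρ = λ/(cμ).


ρ = λ/(cμ) = 49.41/(2·73.11) = 49.41/146.22 = 0.3379

Final: 0.3379


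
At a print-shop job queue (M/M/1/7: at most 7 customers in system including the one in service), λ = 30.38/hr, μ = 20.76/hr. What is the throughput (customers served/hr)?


ρ = 1.4634; P_K = (1−ρ)ρ^7/(1−ρ^8) = 0.332463
λ_eff = λ(1 − P_K) = 30.38·(1 − 0.332463) = 30.38·0.667537 = 20.2798 /hr

Final: 20.2798 /hr


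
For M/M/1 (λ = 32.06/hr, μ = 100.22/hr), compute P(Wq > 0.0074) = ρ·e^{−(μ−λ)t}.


ρ = 32.06/100.22 = 0.3199
P(Wq > t) = ρ·e^{−(μ−λ)t} = 0.3199·e^{−0.5044}
= 0.3199·0.603877 = 0.193178

Final: 0.193178


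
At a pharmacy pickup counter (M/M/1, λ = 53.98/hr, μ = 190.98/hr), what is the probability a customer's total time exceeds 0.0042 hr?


W ~ Exponential(μ−λ) for M/M/1.
μ − λ = 190.98 − 53.98 = 137.0000
P(W > t) = e^{−(μ−λ)t} = e^{−0.5754} = 0.562480

Final: 0.562480


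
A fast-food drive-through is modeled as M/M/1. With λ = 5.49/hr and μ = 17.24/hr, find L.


ρ = λ/μ = 5.49/17.24 = 0.3184
L = ρ/(1−ρ) = 0.3184/(1 − 0.3184) = 0.3184/0.6816 = 0.4672

Final: 0.4672


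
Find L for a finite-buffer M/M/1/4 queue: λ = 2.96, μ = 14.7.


ρ = 2.96/14.7 = 0.2014
L = ρ[1 − (K+1)ρ^K + Kρ^(K+1)] / [(1−ρ)(1−ρ^(K+1))]
Numerator: 0.2014·(1 − 5·0.001644 + 4·0.0003310) = 0.199972
Denominator: (0.7986)·(0.999669) = 0.798375
L = 0.199972/0.798375 = 0.2505

Final: 0.2505


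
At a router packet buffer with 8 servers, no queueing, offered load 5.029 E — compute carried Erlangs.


B(8,5.029) = 0.071414 (Erlang-B)
Carried load = a(1 − B) = 5.029·(1 − 0.071414) = 5.029·0.928586 = 4.6699 E

Final: 4.6699 Erlangs


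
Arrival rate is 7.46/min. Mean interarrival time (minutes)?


Mean interarrival time = 1/λ = 1/7.46 minute = 0.13405 minute
In minutes: 0.13405 × 1 = 0.1340 min

Final: 0.1340 min


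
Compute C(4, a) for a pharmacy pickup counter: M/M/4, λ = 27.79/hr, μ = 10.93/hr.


a = λ/μ = 2.5425; ρ = a/4 = 0.6356
P₀ = 0.069964 (from M/M/c formula)
C(c,a) = [a^c/(c!(1−ρ))]·P₀ = [41.79011/(24·0.3644)]·0.069964
= 4.77889·0.069964 = 0.334350

Final: 0.334350


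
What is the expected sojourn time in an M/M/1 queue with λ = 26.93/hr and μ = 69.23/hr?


W = 1/(μ−λ) = 1/(69.23 − 26.93) = 1/42.30 = 0.02364 hr

Final: 0.02364 hr


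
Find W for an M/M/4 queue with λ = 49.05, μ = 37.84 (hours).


a = 1.2962; ρ = 0.3241; P₀ = 0.272226
Lq = P₀·a^c·ρ/(c!(1−ρ)²) = 0.02271
Wq = Lq/λ = 0.02271/49.05 = 0.0004631 hr
W = Wq + 1/μ = 0.0004631 + 0.02643 = 0.02689 hr

Final: 0.02689 hr


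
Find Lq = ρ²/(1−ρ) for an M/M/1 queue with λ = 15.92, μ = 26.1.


ρ = 15.92/26.1 = 0.6100
Lq = ρ²/(1−ρ) = 0.3721/0.3900 = 0.9539

Final: 0.9539


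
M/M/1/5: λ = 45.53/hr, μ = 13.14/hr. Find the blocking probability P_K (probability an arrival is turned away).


ρ = λ/μ = 45.53/13.14 = 3.4650
P_K = (1−ρ)ρ^K/(1−ρ^(K+1)) = (-2.4650·499.472320)/(1 − 1730.667788)
= -1231.195468/-1729.667788 = 0.711810

Final: 0.711810


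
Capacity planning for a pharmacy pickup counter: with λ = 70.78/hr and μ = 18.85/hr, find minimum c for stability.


Stability requires cμ > λ ⇔ c > λ/μ.
λ/μ = 70.78/18.85 = 3.7549
Minimum integer c = ⌊3.7549⌋ + 1 = 4
Check: 4·18.85 = 75.40 > 70.78, while 3·18.85 = 56.55 ≤ 70.78

Final: 4 servers


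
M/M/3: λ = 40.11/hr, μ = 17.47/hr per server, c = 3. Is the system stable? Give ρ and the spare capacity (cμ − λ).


Total capacity cμ = 3·17.47 = 52.41/hr
ρ = λ/(cμ) = 40.11/52.41 = 0.7653
Stable ⇔ ρ < 1: YES
Spare capacity = cμ − λ = 52.41 − 40.11 = 12.30/hr

Final: ρ = 0.7653; stable; margin = 12.30/hr


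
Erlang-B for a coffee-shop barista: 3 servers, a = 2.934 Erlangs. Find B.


B(c,a) = (a^c/c!) / Σ_{k=0}^{c} a^k/k!
a^3/3! = 4.209486
Σ terms (k=0..3): 1.00000 + 2.93400 + 4.30418 + 4.20949 = 12.447664
B = 4.209486/12.447664 = 0.338175

Final: 0.338175


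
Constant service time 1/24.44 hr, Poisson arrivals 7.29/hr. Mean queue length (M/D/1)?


ρ = 7.29/24.44 = 0.2983
M/D/1: Lq = ρ²/(2(1−ρ)) = 0.08897/(2·0.7017) = 0.06340

Final: 0.06340


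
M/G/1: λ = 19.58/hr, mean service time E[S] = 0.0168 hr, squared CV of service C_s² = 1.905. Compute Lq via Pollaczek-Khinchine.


ρ = λ·E[S] = 19.58·0.0168 = 0.3289
Lq = ρ²(1+C_s²)/(2(1−ρ)) = 0.1082·(1+1.905)/(2·0.6711)
= 0.1082·2.9050/1.3421 = 0.23421

Final: 0.23421


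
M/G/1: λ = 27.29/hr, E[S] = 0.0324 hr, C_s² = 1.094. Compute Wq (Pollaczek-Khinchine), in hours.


ρ = λ·E[S] = 27.29·0.0324 = 0.8842
E[S²] = E[S]²(1+C_s²) = 0.0324²·(1+1.094) = 0.002198
Wq = λ·E[S²]/(2(1−ρ)) = 27.29·0.002198/(2·0.1158) = 0.25901 hr

Final: 0.25901 hr


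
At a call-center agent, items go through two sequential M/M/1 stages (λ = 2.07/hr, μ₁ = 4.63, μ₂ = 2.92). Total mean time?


Each node sees arrival rate λ = 2.07/hr (tandem ⇒ throughput preserved).
W₁ = 1/(μ₁−λ) = 1/(4.63−2.07) = 0.39062 hr
W₂ = 1/(μ₂−λ) = 1/(2.92−2.07) = 1.17647 hr
W_total = W₁ + W₂ = 0.39062 + 1.17647 = 1.56710 hr

Final: 1.56710 hr


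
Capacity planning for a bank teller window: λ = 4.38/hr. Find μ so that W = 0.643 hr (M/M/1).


W = 1/(μ−λ) ⇒ μ − λ = 1/W = 1/0.643 = 1.5552
μ = λ + 1/W = 4.38 + 1.5552 = 5.9352 per hr

Final: 5.9352 /hr


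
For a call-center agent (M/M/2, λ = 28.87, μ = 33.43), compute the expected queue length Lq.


a = λ/μ = 0.8636; ρ = a/2 = 0.4318
P₀ = 0.396845
Lq = P₀·a^c·ρ / (c!·(1−ρ)²) = 0.396845·0.74580·0.4318/(2·0.32285)
= 0.19792

Final: 0.19792


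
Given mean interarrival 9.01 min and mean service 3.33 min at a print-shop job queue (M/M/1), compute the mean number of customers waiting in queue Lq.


λ = 60/9.01 = 6.6593 /hr
μ = 60/3.33 = 18.0180 /hr
ρ = λ/μ = 6.6593/18.0180 = 0.3696
Lq = ρ²/(1−ρ) = 0.1366/0.6304 = 0.2167

Final: 0.2167


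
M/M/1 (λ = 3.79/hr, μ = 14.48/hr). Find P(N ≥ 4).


ρ = 3.79/14.48 = 0.2617
P(N ≥ n) = ρ^n = 0.2617^4 = 0.004693

Final: 0.004693


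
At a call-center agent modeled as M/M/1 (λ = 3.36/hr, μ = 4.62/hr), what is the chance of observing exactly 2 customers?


ρ = 3.36/4.62 = 0.7273
P_n = (1−ρ)·ρ^n = (1 − 0.7273)·0.7273^2 = 0.2727·0.528926 = 0.144252

Final: 0.144252


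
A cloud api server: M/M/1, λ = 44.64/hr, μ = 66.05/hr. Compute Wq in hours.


ρ = 44.64/66.05 = 0.6759
Wq = ρ/(μ−λ) = 0.6759/(66.05 − 44.64) = 0.6759/21.41 = 0.03157 hr

Final: 0.03157 hr


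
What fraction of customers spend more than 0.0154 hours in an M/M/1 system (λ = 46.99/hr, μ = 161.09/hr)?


W ~ Exponential(μ−λ) for M/M/1.
μ − λ = 161.09 − 46.99 = 114.1000
P(W > t) = e^{−(μ−λ)t} = e^{−1.7571} = 0.172538

Final: 0.172538


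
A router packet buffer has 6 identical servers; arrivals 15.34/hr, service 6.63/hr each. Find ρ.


ρ = λ/(cμ) = 15.34/(6·6.63) = 15.34/39.78 = 0.3856

Final: 0.3856


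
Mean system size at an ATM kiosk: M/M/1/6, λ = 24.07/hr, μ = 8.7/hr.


ρ = 24.07/8.7 = 2.7667
L = ρ[1 − (K+1)ρ^K + Kρ^(K+1)] / [(1−ρ)(1−ρ^(K+1))]
Numerator: 2.7667·(1 − 7·448.477878 + 6·1240.788797) = 11914.339118
Denominator: (-1.7667)·(-1239.788797) = 2190.293541
L = 11914.339118/2190.293541 = 5.4396

Final: 5.4396


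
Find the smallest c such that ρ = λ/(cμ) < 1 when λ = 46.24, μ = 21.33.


Stability requires cμ > λ ⇔ c > λ/μ.
λ/μ = 46.24/21.33 = 2.1678
Minimum integer c = ⌊2.1678⌋ + 1 = 3
Check: 3·21.33 = 63.99 > 46.24, while 2·21.33 = 42.66 ≤ 46.24

Final: 3 servers


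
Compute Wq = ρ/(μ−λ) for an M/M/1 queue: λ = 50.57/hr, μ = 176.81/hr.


ρ = 50.57/176.81 = 0.2860
Wq = ρ/(μ−λ) = 0.2860/(176.81 − 50.57) = 0.2860/126.24 = 0.002266 hr

Final: 0.002266 hr


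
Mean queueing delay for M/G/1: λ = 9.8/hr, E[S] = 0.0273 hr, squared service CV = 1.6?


ρ = λ·E[S] = 9.8·0.0273 = 0.2675
E[S²] = E[S]²(1+C_s²) = 0.0273²·(1+1.6) = 0.001938
Wq = λ·E[S²]/(2(1−ρ)) = 9.8·0.001938/(2·0.7325) = 0.01296 hr

Final: 0.01296 hr


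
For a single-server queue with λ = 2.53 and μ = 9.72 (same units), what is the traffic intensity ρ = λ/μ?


ρ = λ/μ = 2.53/9.72 = 0.2603

Final: 0.2603


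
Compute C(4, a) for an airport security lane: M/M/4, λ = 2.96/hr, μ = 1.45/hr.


a = λ/μ = 2.0414; ρ = a/4 = 0.5103
P₀ = 0.124680 (from M/M/c formula)
C(c,a) = [a^c/(c!(1−ρ))]·P₀ = [17.36580/(24·0.4897)]·0.124680
= 1.47772·0.124680 = 0.184243

Final: 0.184243


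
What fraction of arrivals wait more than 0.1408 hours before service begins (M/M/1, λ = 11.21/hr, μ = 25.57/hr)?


ρ = 11.21/25.57 = 0.4384
P(Wq > t) = ρ·e^{−(μ−λ)t} = 0.4384·e^{−2.0219}
= 0.4384·0.132405 = 0.058047

Final: 0.058047


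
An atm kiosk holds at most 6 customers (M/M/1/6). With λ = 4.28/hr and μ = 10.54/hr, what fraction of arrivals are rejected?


ρ = λ/μ = 4.28/10.54 = 0.4061
P_K = (1−ρ)ρ^K/(1−ρ^(K+1)) = (0.5939·0.004484)/(1 − 0.001821)
= 0.002663/0.998179 = 0.002668

Final: 0.002668


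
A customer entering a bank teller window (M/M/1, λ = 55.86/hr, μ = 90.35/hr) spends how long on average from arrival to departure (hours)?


W = 1/(μ−λ) = 1/(90.35 − 55.86) = 1/34.49 = 0.02899 hr

Final: 0.02899 hr


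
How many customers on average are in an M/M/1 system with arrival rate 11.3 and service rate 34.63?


ρ = λ/μ = 11.3/34.63 = 0.3263
L = ρ/(1−ρ) = 0.3263/(1 − 0.3263) = 0.3263/0.6737 = 0.4844

Final: 0.4844


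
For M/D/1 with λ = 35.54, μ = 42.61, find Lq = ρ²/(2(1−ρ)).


ρ = 35.54/42.61 = 0.8341
M/D/1: Lq = ρ²/(2(1−ρ)) = 0.6957/(2·0.1659) = 2.09640

Final: 2.09640


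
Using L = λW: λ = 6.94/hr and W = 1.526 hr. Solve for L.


L = λW = 6.94·1.526 = 10.5904

Final: 10.5904


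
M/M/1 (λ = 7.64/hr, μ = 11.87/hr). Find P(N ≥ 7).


ρ = 7.64/11.87 = 0.6436
P(N ≥ n) = ρ^n = 0.6436^7 = 0.045761

Final: 0.045761


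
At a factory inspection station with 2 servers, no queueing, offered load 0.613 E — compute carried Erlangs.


B(2,0.613) = 0.104329 (Erlang-B)
Carried load = a(1 − B) = 0.613·(1 − 0.104329) = 0.613·0.895671 = 0.5490 E

Final: 0.5490 Erlangs


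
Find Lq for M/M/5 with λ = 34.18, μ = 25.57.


a = λ/μ = 1.3367; ρ = a/5 = 0.2673
P₀ = 0.262481
Lq = P₀·a^c·ρ / (c!·(1−ρ)²) = 0.262481·4.26783·0.2673/(120·0.53678)
= 0.004649

Final: 0.004649


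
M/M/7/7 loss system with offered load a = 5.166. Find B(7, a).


B(c,a) = (a^c/c!) / Σ_{k=0}^{c} a^k/k!
a^7/7! = 19.482751
Σ terms (k=0..7): 1.00000 + 5.16600 + 13.34378 + 22.97799 + 29.67607 + 30.66131 + 26.39939 + 19.48275 = 148.707289
B = 19.482751/148.707289 = 0.131014

Final: 0.131014


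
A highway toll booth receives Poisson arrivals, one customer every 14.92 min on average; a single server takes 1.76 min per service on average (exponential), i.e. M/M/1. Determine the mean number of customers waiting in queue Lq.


λ = 60/14.92 = 4.0214 /hr
μ = 60/1.76 = 34.0909 /hr
ρ = λ/μ = 4.0214/34.0909 = 0.1180
Lq = ρ²/(1−ρ) = 0.01392/0.8820 = 0.01578

Final: 0.01578


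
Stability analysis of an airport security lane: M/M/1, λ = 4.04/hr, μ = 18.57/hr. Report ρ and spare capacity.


Total capacity cμ = 1·18.57 = 18.57/hr
ρ = λ/(cμ) = 4.04/18.57 = 0.2176
Stable ⇔ ρ < 1: YES
Spare capacity = cμ − λ = 18.57 − 4.04 = 14.53/hr

Final: ρ = 0.2176; stable; margin = 14.53/hr


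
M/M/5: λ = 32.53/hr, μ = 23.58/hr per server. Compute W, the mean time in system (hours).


a = 1.3796; ρ = 0.2759; P₀ = 0.251435
Lq = P₀·a^c·ρ/(c!(1−ρ)²) = 0.005510
Wq = Lq/λ = 0.005510/32.53 = 0.0001694 hr
W = Wq + 1/μ = 0.0001694 + 0.04241 = 0.04258 hr

Final: 0.04258 hr


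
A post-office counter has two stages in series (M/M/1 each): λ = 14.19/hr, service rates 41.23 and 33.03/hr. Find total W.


Each node sees arrival rate λ = 14.19/hr (tandem ⇒ throughput preserved).
W₁ = 1/(μ₁−λ) = 1/(41.23−14.19) = 0.03698 hr
W₂ = 1/(μ₂−λ) = 1/(33.03−14.19) = 0.05308 hr
W_total = W₁ + W₂ = 0.03698 + 0.05308 = 0.09006 hr

Final: 0.09006 hr


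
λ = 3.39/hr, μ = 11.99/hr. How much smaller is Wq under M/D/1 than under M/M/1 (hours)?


ρ = 3.39/11.99 = 0.2827
Wq(M/M/1) = ρ/(μ−λ) = 0.2827/8.60 = 0.03288 hr
Wq(M/D/1) = ρ/(2(μ−λ)) = 0.01644 hr
Savings = 0.03288 − 0.01644 = 0.01644 hr

Final: 0.01644 hr


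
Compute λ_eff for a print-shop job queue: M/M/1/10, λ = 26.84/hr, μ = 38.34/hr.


ρ = 0.7001; P_K = (1−ρ)ρ^10/(1−ρ^11) = 0.008650
λ_eff = λ(1 − P_K) = 26.84·(1 − 0.008650) = 26.84·0.991350 = 26.6078 /hr

Final: 26.6078 /hr


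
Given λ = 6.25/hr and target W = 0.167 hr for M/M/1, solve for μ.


W = 1/(μ−λ) ⇒ μ − λ = 1/W = 1/0.167 = 5.9880
μ = λ + 1/W = 6.25 + 5.9880 = 12.2380 per hr

Final: 12.2380 /hr


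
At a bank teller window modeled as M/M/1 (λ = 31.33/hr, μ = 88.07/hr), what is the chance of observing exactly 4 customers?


ρ = 31.33/88.07 = 0.3557
P_n = (1−ρ)·ρ^n = (1 − 0.3557)·0.3557^4 = 0.6443·0.016015 = 0.010318

Final: 0.010318


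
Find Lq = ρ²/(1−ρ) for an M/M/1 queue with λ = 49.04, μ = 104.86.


ρ = 49.04/104.86 = 0.4677
Lq = ρ²/(1−ρ) = 0.2187/0.5323 = 0.4109

Final: 0.4109


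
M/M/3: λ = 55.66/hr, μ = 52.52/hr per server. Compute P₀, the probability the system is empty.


a = λ/μ = 55.66/52.52 = 1.0598; ρ = a/c = 0.3533
Σ_{k=0}^{2} a^k/k! (terms k=0..2) = 1.00000 + 1.05979 + 0.56157 = 2.62136
Tail: a^3/(3!(1−ρ)) = 1.19030/(6·0.6467) = 0.30674
P₀ = 1/(2.62136 + 0.30674) = 1/2.92810 = 0.341518

Final: 0.341518


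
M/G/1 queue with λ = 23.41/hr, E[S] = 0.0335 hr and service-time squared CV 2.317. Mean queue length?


ρ = λ·E[S] = 23.41·0.0335 = 0.7842
Lq = ρ²(1+C_s²)/(2(1−ρ)) = 0.6150·(1+2.317)/(2·0.2158)
= 0.6150·3.3170/0.4315 = 4.72745

Final: 4.72745


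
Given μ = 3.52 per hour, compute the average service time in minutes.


Mean service time = 1/μ = 1/3.52 hour = 0.28409 hour
In minutes: 0.28409 × 60 = 17.0455 min

Final: 17.0455 min


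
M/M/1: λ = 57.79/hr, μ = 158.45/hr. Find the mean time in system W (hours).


W = 1/(μ−λ) = 1/(158.45 − 57.79) = 1/100.66 = 0.009934 hr

Final: 0.009934 hr


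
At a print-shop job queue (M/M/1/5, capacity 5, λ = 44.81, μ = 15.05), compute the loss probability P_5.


ρ = λ/μ = 44.81/15.05 = 2.9774
P_K = (1−ρ)ρ^K/(1−ρ^(K+1)) = (-1.9774·233.987264)/(1 − 696.675702)
= -462.688438/-695.675702 = 0.665092

Final: 0.665092


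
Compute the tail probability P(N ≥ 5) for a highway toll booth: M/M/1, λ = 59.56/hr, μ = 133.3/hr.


ρ = 59.56/133.3 = 0.4468
P(N ≥ n) = ρ^n = 0.4468^5 = 0.017808

Final: 0.017808


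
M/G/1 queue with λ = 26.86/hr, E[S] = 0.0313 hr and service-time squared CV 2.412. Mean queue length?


ρ = λ·E[S] = 26.86·0.0313 = 0.8407
Lq = ρ²(1+C_s²)/(2(1−ρ)) = 0.7068·(1+2.412)/(2·0.1593)
= 0.7068·3.4120/0.3186 = 7.57030

Final: 7.57030


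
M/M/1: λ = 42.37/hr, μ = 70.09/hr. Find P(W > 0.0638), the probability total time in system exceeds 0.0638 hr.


W ~ Exponential(μ−λ) for M/M/1.
μ − λ = 70.09 − 42.37 = 27.7200
P(W > t) = e^{−(μ−λ)t} = e^{−1.7685} = 0.170583

Final: 0.170583


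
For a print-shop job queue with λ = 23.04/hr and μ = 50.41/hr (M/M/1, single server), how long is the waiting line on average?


ρ = 23.04/50.41 = 0.4571
Lq = ρ²/(1−ρ) = 0.2089/0.5429 = 0.3847

Final: 0.3847


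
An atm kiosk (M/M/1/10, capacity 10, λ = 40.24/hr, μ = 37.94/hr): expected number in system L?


ρ = 40.24/37.94 = 1.0606
L = ρ[1 − (K+1)ρ^K + Kρ^(K+1)] / [(1−ρ)(1−ρ^(K+1))]
Numerator: 1.0606·(1 − 11·1.801385 + 10·1.910588) = 0.308271
Denominator: (-0.06062)·(-0.910588) = 0.055202
L = 0.308271/0.055202 = 5.5845

Final: 5.5845


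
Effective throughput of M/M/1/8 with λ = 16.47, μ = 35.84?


ρ = 0.4595; P_K = (1−ρ)ρ^8/(1−ρ^9) = 0.001076
λ_eff = λ(1 − P_K) = 16.47·(1 − 0.001076) = 16.47·0.998924 = 16.4523 /hr

Final: 16.4523 /hr


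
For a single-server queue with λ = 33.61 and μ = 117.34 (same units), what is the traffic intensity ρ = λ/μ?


ρ = λ/μ = 33.61/117.34 = 0.2864

Final: 0.2864


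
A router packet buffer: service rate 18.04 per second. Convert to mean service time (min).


Mean service time = 1/μ = 1/18.04 second = 0.05543 second
In minutes: 0.05543 × 0.0166667 = 0.0009239 min

Final: 0.0009239 min


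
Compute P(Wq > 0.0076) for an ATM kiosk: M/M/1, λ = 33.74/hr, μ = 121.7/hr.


ρ = 33.74/121.7 = 0.2772
P(Wq > t) = ρ·e^{−(μ−λ)t} = 0.2772·e^{−0.6685}
= 0.2772·0.512479 = 0.142079

Final: 0.142079


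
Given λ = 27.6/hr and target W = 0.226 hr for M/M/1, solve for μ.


W = 1/(μ−λ) ⇒ μ − λ = 1/W = 1/0.226 = 4.4248
μ = λ + 1/W = 27.6 + 4.4248 = 32.0248 per hr

Final: 32.0248 /hr


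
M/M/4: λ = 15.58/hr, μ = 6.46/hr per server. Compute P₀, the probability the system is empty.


a = λ/μ = 15.58/6.46 = 2.4118; ρ = a/c = 0.6029
Σ_{k=0}^{3} a^k/k! (terms k=0..3) = 1.00000 + 2.41176 + 2.90830 + 2.33805 = 8.65812
Tail: a^4/(4!(1−ρ)) = 33.83294/(24·0.3971) = 3.55037
P₀ = 1/(8.65812 + 3.55037) = 1/12.20849 = 0.081910

Final: 0.081910


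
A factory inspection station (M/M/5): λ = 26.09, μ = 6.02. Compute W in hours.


a = 4.3339; ρ = 0.8668; P₀ = 0.007213
Lq = P₀·a^c·ρ/(c!(1−ρ)²) = 4.48853
Wq = Lq/λ = 4.48853/26.09 = 0.17204 hr
W = Wq + 1/μ = 0.17204 + 0.16611 = 0.33815 hr

Final: 0.33815 hr


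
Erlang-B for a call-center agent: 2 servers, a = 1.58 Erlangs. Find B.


B(c,a) = (a^c/c!) / Σ_{k=0}^{c} a^k/k!
a^2/2! = 1.248200
Σ terms (k=0..2): 1.00000 + 1.58000 + 1.24820 = 3.828200
B = 1.248200/3.828200 = 0.326054

Final: 0.326054


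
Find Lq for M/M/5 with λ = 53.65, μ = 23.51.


a = λ/μ = 2.2820; ρ = a/5 = 0.4564
P₀ = 0.100553
Lq = P₀·a^c·ρ / (c!·(1−ρ)²) = 0.100553·61.88501·0.4564/(120·0.29550)
= 0.08009

Final: 0.08009


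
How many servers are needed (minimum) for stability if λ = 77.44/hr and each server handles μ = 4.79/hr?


Stability requires cμ > λ ⇔ c > λ/μ.
λ/μ = 77.44/4.79 = 16.1670
Minimum integer c = ⌊16.1670⌋ + 1 = 17
Check: 17·4.79 = 81.43 > 77.44, while 16·4.79 = 76.64 ≤ 77.44

Final: 17 servers


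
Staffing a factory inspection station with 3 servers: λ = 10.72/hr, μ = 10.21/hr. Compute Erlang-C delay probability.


a = λ/μ = 1.0500; ρ = a/3 = 0.3500
P₀ = 0.345074 (from M/M/c formula)
C(c,a) = [a^c/(c!(1−ρ))]·P₀ = [1.15746/(6·0.6500)]·0.345074
= 0.29678·0.345074 = 0.102410

Final: 0.102410


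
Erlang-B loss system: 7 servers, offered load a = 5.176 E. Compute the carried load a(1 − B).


B(7,5.176) = 0.131651 (Erlang-B)
Carried load = a(1 − B) = 5.176·(1 − 0.131651) = 5.176·0.868349 = 4.4946 E

Final: 4.4946 Erlangs


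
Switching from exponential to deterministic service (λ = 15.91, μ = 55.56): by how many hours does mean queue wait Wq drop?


ρ = 15.91/55.56 = 0.2864
Wq(M/M/1) = ρ/(μ−λ) = 0.2864/39.65 = 0.007222 hr
Wq(M/D/1) = ρ/(2(μ−λ)) = 0.003611 hr
Savings = 0.007222 − 0.003611 = 0.003611 hr

Final: 0.003611 hr


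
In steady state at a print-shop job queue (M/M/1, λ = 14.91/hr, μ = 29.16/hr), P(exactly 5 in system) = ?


ρ = 14.91/29.16 = 0.5113
P_n = (1−ρ)·ρ^n = (1 − 0.5113)·0.5113^5 = 0.4887·0.034950 = 0.017080

Final: 0.017080


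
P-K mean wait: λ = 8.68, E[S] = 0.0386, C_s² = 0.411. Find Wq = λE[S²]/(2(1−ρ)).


ρ = λ·E[S] = 8.68·0.0386 = 0.3350
E[S²] = E[S]²(1+C_s²) = 0.0386²·(1+0.411) = 0.002102
Wq = λ·E[S²]/(2(1−ρ)) = 8.68·0.002102/(2·0.6650) = 0.01372 hr

Final: 0.01372 hr


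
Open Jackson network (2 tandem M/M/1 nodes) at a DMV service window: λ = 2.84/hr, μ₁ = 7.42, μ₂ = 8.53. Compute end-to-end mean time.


Each node sees arrival rate λ = 2.84/hr (tandem ⇒ throughput preserved).
W₁ = 1/(μ₁−λ) = 1/(7.42−2.84) = 0.21834 hr
W₂ = 1/(μ₂−λ) = 1/(8.53−2.84) = 0.17575 hr
W_total = W₁ + W₂ = 0.21834 + 0.17575 = 0.39409 hr

Final: 0.39409 hr


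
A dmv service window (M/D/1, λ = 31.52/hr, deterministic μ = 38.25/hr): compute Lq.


ρ = 31.52/38.25 = 0.8241
M/D/1: Lq = ρ²/(2(1−ρ)) = 0.6791/(2·0.1759) = 1.92973

Final: 1.92973


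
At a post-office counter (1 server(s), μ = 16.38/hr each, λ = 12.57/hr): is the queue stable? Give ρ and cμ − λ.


Total capacity cμ = 1·16.38 = 16.38/hr
ρ = λ/(cμ) = 12.57/16.38 = 0.7674
Stable ⇔ ρ < 1: YES
Spare capacity = cμ − λ = 16.38 − 12.57 = 3.81/hr

Final: ρ = 0.7674; stable; margin = 3.81/hr


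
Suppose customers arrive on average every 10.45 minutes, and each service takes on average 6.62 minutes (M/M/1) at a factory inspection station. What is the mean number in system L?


λ = 60/10.45 = 5.7416 /hr
μ = 60/6.62 = 9.0634 /hr
ρ = λ/μ = 5.7416/9.0634 = 0.6335
L = ρ/(1−ρ) = 0.6335/0.3665 = 1.7285

Final: 1.7285


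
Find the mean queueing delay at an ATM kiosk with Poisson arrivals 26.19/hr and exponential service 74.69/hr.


ρ = 26.19/74.69 = 0.3506
Wq = ρ/(μ−λ) = 0.3506/(74.69 − 26.19) = 0.3506/48.50 = 0.007230 hr

Final: 0.007230 hr


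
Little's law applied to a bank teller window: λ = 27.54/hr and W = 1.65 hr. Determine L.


L = λW = 27.54·1.65 = 45.4410

Final: 45.4410


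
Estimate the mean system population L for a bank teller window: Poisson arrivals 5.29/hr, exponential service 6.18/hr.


ρ = λ/μ = 5.29/6.18 = 0.8560
L = ρ/(1−ρ) = 0.8560/(1 − 0.8560) = 0.8560/0.1440 = 5.9438

Final: 5.9438


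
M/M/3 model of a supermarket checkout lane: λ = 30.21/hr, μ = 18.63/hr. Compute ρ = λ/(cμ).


ρ = λ/(cμ) = 30.21/(3·18.63) = 30.21/55.89 = 0.5405

Final: 0.5405


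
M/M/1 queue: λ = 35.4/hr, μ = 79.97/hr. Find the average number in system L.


ρ = λ/μ = 35.4/79.97 = 0.4427
L = ρ/(1−ρ) = 0.4427/(1 − 0.4427) = 0.4427/0.5573 = 0.7943

Final: 0.7943


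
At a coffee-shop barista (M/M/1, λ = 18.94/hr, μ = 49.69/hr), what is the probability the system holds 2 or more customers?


ρ = 18.94/49.69 = 0.3812
P(N ≥ n) = ρ^n = 0.3812^2 = 0.145285

Final: 0.145285


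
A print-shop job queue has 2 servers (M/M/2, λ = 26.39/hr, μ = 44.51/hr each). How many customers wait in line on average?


a = λ/μ = 0.5929; ρ = a/2 = 0.2965
P₀ = 0.542674
Lq = P₀·a^c·ρ / (c!·(1−ρ)²) = 0.542674·0.35153·0.2965/(2·0.49498)
= 0.05713

Final: 0.05713


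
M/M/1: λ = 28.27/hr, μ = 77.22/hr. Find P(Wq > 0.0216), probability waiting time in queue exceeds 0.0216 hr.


ρ = 28.27/77.22 = 0.3661
P(Wq > t) = ρ·e^{−(μ−λ)t} = 0.3661·e^{−1.0573}
= 0.3661·0.347386 = 0.127177

Final: 0.127177


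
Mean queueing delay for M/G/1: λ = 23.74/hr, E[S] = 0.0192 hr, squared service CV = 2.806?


ρ = λ·E[S] = 23.74·0.0192 = 0.4558
E[S²] = E[S]²(1+C_s²) = 0.0192²·(1+2.806) = 0.001403
Wq = λ·E[S²]/(2(1−ρ)) = 23.74·0.001403/(2·0.5442) = 0.03060 hr

Final: 0.03060 hr


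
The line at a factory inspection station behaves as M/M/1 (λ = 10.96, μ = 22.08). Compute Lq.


ρ = 10.96/22.08 = 0.4964
Lq = ρ²/(1−ρ) = 0.2464/0.5036 = 0.4892

Final: 0.4892


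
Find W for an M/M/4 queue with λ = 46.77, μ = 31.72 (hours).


a = 1.4745; ρ = 0.3686; P₀ = 0.226878
Lq = P₀·a^c·ρ/(c!(1−ρ)²) = 0.04131
Wq = Lq/λ = 0.04131/46.77 = 0.0008834 hr
W = Wq + 1/μ = 0.0008834 + 0.03153 = 0.03241 hr

Final: 0.03241 hr


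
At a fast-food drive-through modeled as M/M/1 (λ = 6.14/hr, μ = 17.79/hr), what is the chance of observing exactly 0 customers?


ρ = 6.14/17.79 = 0.3451
P_n = (1−ρ)·ρ^n = (1 − 0.3451)·0.3451^0 = 0.6549·1.000000 = 0.654862

Final: 0.654862


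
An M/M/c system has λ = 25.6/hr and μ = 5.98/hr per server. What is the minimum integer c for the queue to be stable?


Stability requires cμ > λ ⇔ c > λ/μ.
λ/μ = 25.6/5.98 = 4.2809
Minimum integer c = ⌊4.2809⌋ + 1 = 5
Check: 5·5.98 = 29.90 > 25.6, while 4·5.98 = 23.92 ≤ 25.6

Final: 5 servers


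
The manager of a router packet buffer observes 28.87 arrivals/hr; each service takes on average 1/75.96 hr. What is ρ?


ρ = λ/μ = 28.87/75.96 = 0.3801

Final: 0.3801


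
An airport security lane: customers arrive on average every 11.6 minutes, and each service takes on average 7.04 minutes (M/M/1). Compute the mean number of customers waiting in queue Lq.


λ = 60/11.6 = 5.1724 /hr
μ = 60/7.04 = 8.5227 /hr
ρ = λ/μ = 5.1724/8.5227 = 0.6069
Lq = ρ²/(1−ρ) = 0.3683/0.3931 = 0.9370

Final: 0.9370


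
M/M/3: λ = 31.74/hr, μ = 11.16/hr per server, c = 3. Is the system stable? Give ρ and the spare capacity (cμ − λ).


Total capacity cμ = 3·11.16 = 33.48/hr
ρ = λ/(cμ) = 31.74/33.48 = 0.9480
Stable ⇔ ρ < 1: YES
Spare capacity = cμ − λ = 33.48 − 31.74 = 1.74/hr

Final: ρ = 0.9480; stable; margin = 1.74/hr


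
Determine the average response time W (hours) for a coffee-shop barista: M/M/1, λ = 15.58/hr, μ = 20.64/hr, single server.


W = 1/(μ−λ) = 1/(20.64 − 15.58) = 1/5.06 = 0.1976 hr

Final: 0.1976 hr


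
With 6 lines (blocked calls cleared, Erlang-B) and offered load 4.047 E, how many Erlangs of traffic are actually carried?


B(6,4.047) = 0.120571 (Erlang-B)
Carried load = a(1 − B) = 4.047·(1 − 0.120571) = 4.047·0.879429 = 3.5590 E

Final: 3.5590 Erlangs


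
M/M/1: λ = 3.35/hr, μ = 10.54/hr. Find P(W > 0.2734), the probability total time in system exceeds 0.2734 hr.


W ~ Exponential(μ−λ) for M/M/1.
μ − λ = 10.54 − 3.35 = 7.1900
P(W > t) = e^{−(μ−λ)t} = e^{−1.9657} = 0.140051

Final: 0.140051


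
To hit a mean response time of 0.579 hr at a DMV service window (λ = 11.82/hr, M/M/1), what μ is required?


W = 1/(μ−λ) ⇒ μ − λ = 1/W = 1/0.579 = 1.7271
μ = λ + 1/W = 11.82 + 1.7271 = 13.5471 per hr

Final: 13.5471 /hr


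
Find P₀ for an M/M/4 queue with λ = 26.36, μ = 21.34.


a = λ/μ = 26.36/21.34 = 1.2352; ρ = a/c = 0.3088
Σ_{k=0}^{3} a^k/k! (terms k=0..3) = 1.00000 + 1.23524 + 0.76291 + 0.31412 = 3.31227
Tail: a^4/(4!(1−ρ)) = 2.32811/(24·0.6912) = 0.14034
P₀ = 1/(3.31227 + 0.14034) = 1/3.45262 = 0.289635

Final: 0.289635


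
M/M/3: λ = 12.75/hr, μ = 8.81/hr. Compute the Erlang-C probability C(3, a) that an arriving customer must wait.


a = λ/μ = 1.4472; ρ = a/3 = 0.4824
P₀ = 0.223690 (from M/M/c formula)
C(c,a) = [a^c/(c!(1−ρ))]·P₀ = [3.03112/(6·0.5176)]·0.223690
= 0.97603·0.223690 = 0.218328

Final: 0.218328


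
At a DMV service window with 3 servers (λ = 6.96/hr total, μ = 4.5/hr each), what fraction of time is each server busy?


ρ = λ/(cμ) = 6.96/(3·4.5) = 6.96/13.50 = 0.5156

Final: 0.5156


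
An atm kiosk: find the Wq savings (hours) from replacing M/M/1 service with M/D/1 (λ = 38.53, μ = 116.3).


ρ = 38.53/116.3 = 0.3313
Wq(M/M/1) = ρ/(μ−λ) = 0.3313/77.77 = 0.004260 hr
Wq(M/D/1) = ρ/(2(μ−λ)) = 0.002130 hr
Savings = 0.004260 − 0.002130 = 0.002130 hr

Final: 0.002130 hr


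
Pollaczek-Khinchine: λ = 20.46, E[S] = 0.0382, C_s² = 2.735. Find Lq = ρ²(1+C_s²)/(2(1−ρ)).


ρ = λ·E[S] = 20.46·0.0382 = 0.7816
Lq = ρ²(1+C_s²)/(2(1−ρ)) = 0.6109·(1+2.735)/(2·0.2184)
= 0.6109·3.7350/0.4369 = 5.22264

Final: 5.22264


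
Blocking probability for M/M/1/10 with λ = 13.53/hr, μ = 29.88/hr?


ρ = λ/μ = 13.53/29.88 = 0.4528
P_K = (1−ρ)ρ^K/(1−ρ^(K+1)) = (0.5472·0.0003624)/(1 − 0.0001641)
= 0.0001983/0.999836 = 0.0001983

Final: 0.0001983


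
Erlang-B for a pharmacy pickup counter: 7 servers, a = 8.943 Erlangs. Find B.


B(c,a) = (a^c/c!) / Σ_{k=0}^{c} a^k/k!
a^7/7! = 907.720364
Σ terms (k=0..7): 1.00000 + 8.94300 + 39.98862 + 119.20609 + 266.51501 + 476.68876 + 710.50459 + 907.72036 = 2530.566439
B = 907.720364/2530.566439 = 0.358702

Final: 0.358702


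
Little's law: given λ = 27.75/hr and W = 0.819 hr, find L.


L = λW = 27.75·0.819 = 22.7272

Final: 22.7272


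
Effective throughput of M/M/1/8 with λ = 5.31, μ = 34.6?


ρ = 0.1535; P_K = (1−ρ)ρ^8/(1−ρ^9) = 0.0000002605
λ_eff = λ(1 − P_K) = 5.31·(1 − 0.0000002605) = 5.31·1.000000 = 5.3100 /hr

Final: 5.3100 /hr


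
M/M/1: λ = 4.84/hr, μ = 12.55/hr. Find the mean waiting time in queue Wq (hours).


ρ = 4.84/12.55 = 0.3857
Wq = ρ/(μ−λ) = 0.3857/(12.55 − 4.84) = 0.3857/7.71 = 0.05002 hr

Final: 0.05002 hr


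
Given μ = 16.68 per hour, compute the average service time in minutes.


Mean service time = 1/μ = 1/16.68 hour = 0.05995 hour
In minutes: 0.05995 × 60 = 3.5971 min

Final: 3.5971 min


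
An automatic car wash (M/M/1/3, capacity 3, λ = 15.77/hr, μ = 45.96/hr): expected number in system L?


ρ = 15.77/45.96 = 0.3431
L = ρ[1 − (K+1)ρ^K + Kρ^(K+1)] / [(1−ρ)(1−ρ^(K+1))]
Numerator: 0.3431·(1 − 4·0.040398 + 3·0.013861) = 0.301947
Denominator: (0.6569)·(0.986139) = 0.647770
L = 0.301947/0.647770 = 0.4661

Final: 0.4661


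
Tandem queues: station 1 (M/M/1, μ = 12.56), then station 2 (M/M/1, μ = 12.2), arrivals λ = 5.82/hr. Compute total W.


Each node sees arrival rate λ = 5.82/hr (tandem ⇒ throughput preserved).
W₁ = 1/(μ₁−λ) = 1/(12.56−5.82) = 0.14837 hr
W₂ = 1/(μ₂−λ) = 1/(12.2−5.82) = 0.15674 hr
W_total = W₁ + W₂ = 0.14837 + 0.15674 = 0.30511 hr

Final: 0.30511 hr


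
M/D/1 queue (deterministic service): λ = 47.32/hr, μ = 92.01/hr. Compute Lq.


ρ = 47.32/92.01 = 0.5143
M/D/1: Lq = ρ²/(2(1−ρ)) = 0.2645/(2·0.4857) = 0.27228

Final: 0.27228


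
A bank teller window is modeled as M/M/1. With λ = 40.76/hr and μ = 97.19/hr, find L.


ρ = λ/μ = 40.76/97.19 = 0.4194
L = ρ/(1−ρ) = 0.4194/(1 − 0.4194) = 0.4194/0.5806 = 0.7223

Final: 0.7223


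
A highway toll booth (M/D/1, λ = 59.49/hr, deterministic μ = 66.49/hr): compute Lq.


ρ = 59.49/66.49 = 0.8947
M/D/1: Lq = ρ²/(2(1−ρ)) = 0.8005/(2·0.1053) = 3.80193

Final: 3.80193


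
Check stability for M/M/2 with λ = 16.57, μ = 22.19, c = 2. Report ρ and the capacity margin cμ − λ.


Total capacity cμ = 2·22.19 = 44.38/hr
ρ = λ/(cμ) = 16.57/44.38 = 0.3734
Stable ⇔ ρ < 1: YES
Spare capacity = cμ − λ = 44.38 − 16.57 = 27.81/hr

Final: ρ = 0.3734; stable; margin = 27.81/hr


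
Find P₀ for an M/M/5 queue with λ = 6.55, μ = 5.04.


a = λ/μ = 6.55/5.04 = 1.2996; ρ = a/c = 0.2599
Σ_{k=0}^{4} a^k/k! (terms k=0..4) = 1.00000 + 1.29960 + 0.84448 + 0.36583 + 0.11886 = 3.62878
Tail: a^5/(5!(1−ρ)) = 3.70727/(120·0.7401) = 0.04174
P₀ = 1/(3.62878 + 0.04174) = 1/3.67052 = 0.272441

Final: 0.272441


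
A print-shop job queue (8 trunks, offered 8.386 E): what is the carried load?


B(8,8.386) = 0.256728 (Erlang-B)
Carried load = a(1 − B) = 8.386·(1 − 0.256728) = 8.386·0.743272 = 6.2331 E

Final: 6.2331 Erlangs


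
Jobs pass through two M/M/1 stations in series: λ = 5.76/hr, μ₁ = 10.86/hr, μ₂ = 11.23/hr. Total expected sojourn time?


Each node sees arrival rate λ = 5.76/hr (tandem ⇒ throughput preserved).
W₁ = 1/(μ₁−λ) = 1/(10.86−5.76) = 0.19608 hr
W₂ = 1/(μ₂−λ) = 1/(11.23−5.76) = 0.18282 hr
W_total = W₁ + W₂ = 0.19608 + 0.18282 = 0.37889 hr

Final: 0.37889 hr


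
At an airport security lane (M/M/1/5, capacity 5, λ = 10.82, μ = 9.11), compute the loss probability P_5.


ρ = λ/μ = 10.82/9.11 = 1.1877
P_K = (1−ρ)ρ^K/(1−ρ^(K+1)) = (-0.1877·2.363439)/(1 − 2.807070)
= -0.443631/-1.807070 = 0.245498

Final: 0.245498


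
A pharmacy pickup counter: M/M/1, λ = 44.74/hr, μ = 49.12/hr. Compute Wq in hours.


ρ = 44.74/49.12 = 0.9108
Wq = ρ/(μ−λ) = 0.9108/(49.12 − 44.74) = 0.9108/4.38 = 0.2080 hr

Final: 0.2080 hr


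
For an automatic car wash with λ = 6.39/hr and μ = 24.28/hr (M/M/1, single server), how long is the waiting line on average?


ρ = 6.39/24.28 = 0.2632
Lq = ρ²/(1−ρ) = 0.06926/0.7368 = 0.09400

Final: 0.09400


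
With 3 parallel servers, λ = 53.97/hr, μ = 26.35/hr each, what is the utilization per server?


ρ = λ/(cμ) = 53.97/(3·26.35) = 53.97/79.05 = 0.6827

Final: 0.6827


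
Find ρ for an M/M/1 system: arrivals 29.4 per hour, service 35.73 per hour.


ρ = λ/μ = 29.4/35.73 = 0.8228

Final: 0.8228


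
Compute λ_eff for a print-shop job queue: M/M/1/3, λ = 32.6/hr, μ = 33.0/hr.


ρ = 0.9879; P_K = (1−ρ)ρ^3/(1−ρ^4) = 0.245446
λ_eff = λ(1 − P_K) = 32.6·(1 − 0.245446) = 32.6·0.754554 = 24.5985 /hr

Final: 24.5985 /hr


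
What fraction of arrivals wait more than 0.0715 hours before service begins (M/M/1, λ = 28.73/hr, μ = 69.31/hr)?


ρ = 28.73/69.31 = 0.4145
P(Wq > t) = ρ·e^{−(μ−λ)t} = 0.4145·e^{−2.9015}
= 0.4145·0.054942 = 0.022774

Final: 0.022774


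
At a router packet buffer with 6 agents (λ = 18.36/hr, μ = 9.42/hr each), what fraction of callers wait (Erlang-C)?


a = λ/μ = 1.9490; ρ = a/6 = 0.3248
P₀ = 0.142230 (from M/M/c formula)
C(c,a) = [a^c/(c!(1−ρ))]·P₀ = [54.81894/(720·0.6752)]·0.142230
= 0.11277·0.142230 = 0.016039

Final: 0.016039


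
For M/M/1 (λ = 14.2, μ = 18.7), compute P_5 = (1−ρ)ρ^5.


ρ = 14.2/18.7 = 0.7594
P_n = (1−ρ)·ρ^n = (1 − 0.7594)·0.7594^5 = 0.2406·0.252484 = 0.060758

Final: 0.060758


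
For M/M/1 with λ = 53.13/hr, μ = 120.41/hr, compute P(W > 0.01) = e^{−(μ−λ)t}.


W ~ Exponential(μ−λ) for M/M/1.
μ − λ = 120.41 − 53.13 = 67.2800
P(W > t) = e^{−(μ−λ)t} = e^{−0.6728} = 0.510278

Final: 0.510278


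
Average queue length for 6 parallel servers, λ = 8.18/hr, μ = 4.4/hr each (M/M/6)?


a = λ/μ = 1.8591; ρ = a/6 = 0.3098
P₀ = 0.155667
Lq = P₀·a^c·ρ / (c!·(1−ρ)²) = 0.155667·41.28609·0.3098/(720·0.47631)
= 0.005807

Final: 0.005807


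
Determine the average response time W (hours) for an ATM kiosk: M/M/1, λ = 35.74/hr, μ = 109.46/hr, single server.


W = 1/(μ−λ) = 1/(109.46 − 35.74) = 1/73.72 = 0.01356 hr

Final: 0.01356 hr


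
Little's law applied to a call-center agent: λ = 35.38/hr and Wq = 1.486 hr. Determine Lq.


Lq = λWq = 35.38·1.486 = 52.5747

Final: 52.5747
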